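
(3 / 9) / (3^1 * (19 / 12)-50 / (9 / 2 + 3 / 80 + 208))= 68012 / 921171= 0.07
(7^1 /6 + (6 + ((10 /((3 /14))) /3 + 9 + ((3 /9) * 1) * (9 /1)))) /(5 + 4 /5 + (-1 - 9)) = -3125 /378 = -8.27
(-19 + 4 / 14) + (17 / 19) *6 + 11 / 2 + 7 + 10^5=26599775 / 266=99999.15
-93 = -93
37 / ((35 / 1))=37 / 35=1.06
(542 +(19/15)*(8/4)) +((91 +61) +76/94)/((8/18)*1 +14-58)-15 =10383733/19740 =526.02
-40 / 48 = -5 / 6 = -0.83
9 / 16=0.56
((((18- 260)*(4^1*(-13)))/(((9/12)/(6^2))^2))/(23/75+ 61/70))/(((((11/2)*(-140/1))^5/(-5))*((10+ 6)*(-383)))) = -2808/37851116790025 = -0.00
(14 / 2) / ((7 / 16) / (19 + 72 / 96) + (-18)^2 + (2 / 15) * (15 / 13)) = 0.02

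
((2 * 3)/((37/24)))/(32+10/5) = 72/629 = 0.11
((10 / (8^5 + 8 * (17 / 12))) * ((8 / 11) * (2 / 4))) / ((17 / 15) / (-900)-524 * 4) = -810000 / 15304155458603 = -0.00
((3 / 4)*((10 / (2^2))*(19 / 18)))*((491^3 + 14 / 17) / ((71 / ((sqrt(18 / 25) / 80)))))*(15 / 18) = 12744586433*sqrt(2) / 617984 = 29165.10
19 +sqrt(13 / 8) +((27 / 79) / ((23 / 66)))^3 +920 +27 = sqrt(26) / 4 +5800504909326 / 5998805513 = 968.22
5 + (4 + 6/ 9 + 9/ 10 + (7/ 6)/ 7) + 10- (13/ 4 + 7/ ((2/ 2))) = 629/ 60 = 10.48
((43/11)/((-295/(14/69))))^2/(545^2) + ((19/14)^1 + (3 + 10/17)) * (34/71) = 17526574819137900413/7400771185235360625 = 2.37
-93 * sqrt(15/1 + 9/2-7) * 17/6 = -2635 * sqrt(2)/4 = -931.61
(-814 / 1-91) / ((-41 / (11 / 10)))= 24.28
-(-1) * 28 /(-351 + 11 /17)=-119 /1489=-0.08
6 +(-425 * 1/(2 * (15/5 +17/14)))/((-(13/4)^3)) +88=12374962/129623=95.47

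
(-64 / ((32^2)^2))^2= 1 / 268435456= 0.00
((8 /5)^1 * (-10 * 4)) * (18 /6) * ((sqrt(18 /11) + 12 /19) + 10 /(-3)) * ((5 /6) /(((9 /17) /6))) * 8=6702080 /171 - 43520 * sqrt(22) /11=20636.46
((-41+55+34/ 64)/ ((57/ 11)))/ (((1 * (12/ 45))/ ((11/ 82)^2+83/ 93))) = 156569875/ 16352768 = 9.57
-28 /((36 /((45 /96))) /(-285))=103.91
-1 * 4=-4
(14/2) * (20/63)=20/9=2.22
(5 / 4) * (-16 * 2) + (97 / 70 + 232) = 13537 / 70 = 193.39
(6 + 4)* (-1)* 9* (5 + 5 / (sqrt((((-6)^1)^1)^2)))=-525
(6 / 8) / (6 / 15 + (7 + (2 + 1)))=15 / 208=0.07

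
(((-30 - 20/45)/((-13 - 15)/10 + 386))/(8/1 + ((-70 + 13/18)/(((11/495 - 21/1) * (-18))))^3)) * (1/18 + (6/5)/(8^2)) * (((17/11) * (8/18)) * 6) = -5031303210958848/1653127241074496033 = -0.00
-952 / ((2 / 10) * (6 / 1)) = -2380 / 3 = -793.33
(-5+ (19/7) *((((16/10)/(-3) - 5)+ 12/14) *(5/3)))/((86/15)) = -28835/6321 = -4.56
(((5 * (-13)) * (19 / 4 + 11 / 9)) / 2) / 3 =-13975 / 216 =-64.70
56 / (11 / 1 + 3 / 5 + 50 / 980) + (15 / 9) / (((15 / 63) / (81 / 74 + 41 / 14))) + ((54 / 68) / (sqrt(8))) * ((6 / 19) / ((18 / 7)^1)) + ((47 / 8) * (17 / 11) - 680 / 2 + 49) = -248.92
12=12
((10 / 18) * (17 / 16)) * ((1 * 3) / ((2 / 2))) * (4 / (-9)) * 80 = -1700 / 27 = -62.96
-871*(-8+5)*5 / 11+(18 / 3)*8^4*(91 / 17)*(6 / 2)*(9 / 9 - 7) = -442588263 / 187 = -2366782.16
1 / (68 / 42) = 21 / 34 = 0.62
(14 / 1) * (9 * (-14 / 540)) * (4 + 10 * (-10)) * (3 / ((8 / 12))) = 7056 / 5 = 1411.20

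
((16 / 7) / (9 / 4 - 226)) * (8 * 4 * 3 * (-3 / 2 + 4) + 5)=-2.50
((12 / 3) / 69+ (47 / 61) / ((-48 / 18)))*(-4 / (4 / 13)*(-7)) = -707707 / 33672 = -21.02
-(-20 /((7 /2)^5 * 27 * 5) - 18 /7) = 1167014 /453789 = 2.57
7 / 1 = 7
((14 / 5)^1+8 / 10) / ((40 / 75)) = 27 / 4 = 6.75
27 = 27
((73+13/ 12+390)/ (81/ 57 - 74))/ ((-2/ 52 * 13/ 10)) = 529055/ 4137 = 127.88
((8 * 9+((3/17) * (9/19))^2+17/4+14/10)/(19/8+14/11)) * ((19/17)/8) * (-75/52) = -8912063435/2077530832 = -4.29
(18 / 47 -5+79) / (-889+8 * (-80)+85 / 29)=-12673 / 260004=-0.05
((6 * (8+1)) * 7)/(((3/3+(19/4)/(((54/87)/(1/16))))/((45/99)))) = 2177280/18733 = 116.23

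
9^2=81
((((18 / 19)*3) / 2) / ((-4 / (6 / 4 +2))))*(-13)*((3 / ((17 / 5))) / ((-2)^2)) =36855 / 10336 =3.57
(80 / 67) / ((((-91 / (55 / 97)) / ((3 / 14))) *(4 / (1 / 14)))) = -825 / 28979041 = -0.00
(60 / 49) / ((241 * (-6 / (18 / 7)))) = -180 / 82663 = -0.00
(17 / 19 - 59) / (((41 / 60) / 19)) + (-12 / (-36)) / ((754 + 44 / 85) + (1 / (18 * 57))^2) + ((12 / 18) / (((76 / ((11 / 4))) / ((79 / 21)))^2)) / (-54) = -14762982047425874334212909 / 9137716542196844684544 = -1615.61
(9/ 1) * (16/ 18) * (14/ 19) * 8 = 896/ 19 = 47.16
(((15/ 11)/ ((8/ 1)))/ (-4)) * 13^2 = -2535/ 352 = -7.20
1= 1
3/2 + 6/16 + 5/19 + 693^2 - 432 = 72932509/152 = 479819.14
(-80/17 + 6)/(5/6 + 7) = 132/799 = 0.17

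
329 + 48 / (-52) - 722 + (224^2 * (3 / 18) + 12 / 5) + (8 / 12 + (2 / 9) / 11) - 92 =50706709 / 6435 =7879.83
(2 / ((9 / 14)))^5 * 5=1457.30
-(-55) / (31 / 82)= 4510 / 31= 145.48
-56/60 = -14/15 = -0.93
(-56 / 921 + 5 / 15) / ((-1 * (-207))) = 251 / 190647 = 0.00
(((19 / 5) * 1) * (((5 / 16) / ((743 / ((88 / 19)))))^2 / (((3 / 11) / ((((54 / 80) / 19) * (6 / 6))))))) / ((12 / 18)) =35937 / 12754540096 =0.00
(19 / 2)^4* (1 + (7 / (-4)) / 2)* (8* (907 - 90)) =106472257 / 16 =6654516.06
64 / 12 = 16 / 3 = 5.33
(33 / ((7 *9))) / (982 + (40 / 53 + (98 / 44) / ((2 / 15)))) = 0.00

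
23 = 23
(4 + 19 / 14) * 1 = 75 / 14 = 5.36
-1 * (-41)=41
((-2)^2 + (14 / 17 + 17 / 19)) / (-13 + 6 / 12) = -3694 / 8075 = -0.46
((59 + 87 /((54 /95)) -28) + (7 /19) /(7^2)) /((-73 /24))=-1762588 /29127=-60.51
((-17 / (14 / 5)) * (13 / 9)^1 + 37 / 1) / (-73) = -3557 / 9198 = -0.39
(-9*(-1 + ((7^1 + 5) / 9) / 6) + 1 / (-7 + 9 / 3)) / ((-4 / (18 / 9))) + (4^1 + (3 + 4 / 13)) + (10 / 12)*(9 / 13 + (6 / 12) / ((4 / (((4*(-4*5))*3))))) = -2131 / 104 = -20.49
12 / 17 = 0.71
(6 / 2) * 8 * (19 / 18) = 76 / 3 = 25.33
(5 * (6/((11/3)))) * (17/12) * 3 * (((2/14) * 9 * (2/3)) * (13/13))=2295/77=29.81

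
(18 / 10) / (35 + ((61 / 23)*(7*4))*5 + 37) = 207 / 50980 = 0.00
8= 8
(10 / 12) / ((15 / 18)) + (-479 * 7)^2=11242610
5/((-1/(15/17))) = -75/17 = -4.41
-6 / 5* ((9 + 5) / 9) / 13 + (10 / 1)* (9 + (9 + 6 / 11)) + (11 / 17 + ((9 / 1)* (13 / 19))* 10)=171502271 / 692835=247.54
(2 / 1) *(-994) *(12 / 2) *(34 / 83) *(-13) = 5272176 / 83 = 63520.19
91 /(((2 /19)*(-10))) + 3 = -1669 /20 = -83.45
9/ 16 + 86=1385/ 16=86.56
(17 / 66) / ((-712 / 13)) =-221 / 46992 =-0.00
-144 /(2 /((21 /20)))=-378 /5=-75.60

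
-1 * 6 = -6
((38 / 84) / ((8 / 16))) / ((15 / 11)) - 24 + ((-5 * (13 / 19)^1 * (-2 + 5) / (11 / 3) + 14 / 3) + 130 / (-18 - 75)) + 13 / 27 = -137057177 / 6122655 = -22.39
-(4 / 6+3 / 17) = -43 / 51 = -0.84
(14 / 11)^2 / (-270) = -98 / 16335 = -0.01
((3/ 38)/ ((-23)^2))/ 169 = 3/ 3397238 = 0.00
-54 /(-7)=54 /7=7.71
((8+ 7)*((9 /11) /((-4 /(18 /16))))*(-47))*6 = 171315 /176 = 973.38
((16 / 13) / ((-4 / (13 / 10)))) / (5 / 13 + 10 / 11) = -0.31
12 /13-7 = -79 /13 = -6.08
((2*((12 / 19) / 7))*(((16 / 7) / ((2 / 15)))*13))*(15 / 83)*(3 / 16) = 105300 / 77273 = 1.36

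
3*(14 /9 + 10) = 104 /3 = 34.67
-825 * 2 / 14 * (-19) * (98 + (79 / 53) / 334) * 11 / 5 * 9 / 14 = 310379.13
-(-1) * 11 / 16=11 / 16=0.69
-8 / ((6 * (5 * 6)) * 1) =-0.04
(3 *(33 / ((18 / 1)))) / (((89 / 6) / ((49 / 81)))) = 539 / 2403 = 0.22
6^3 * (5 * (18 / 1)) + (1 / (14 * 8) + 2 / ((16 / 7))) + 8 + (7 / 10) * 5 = 2178667 / 112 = 19452.38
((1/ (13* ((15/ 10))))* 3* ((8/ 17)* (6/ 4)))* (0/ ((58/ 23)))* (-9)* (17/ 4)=0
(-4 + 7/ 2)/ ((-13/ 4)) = 2/ 13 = 0.15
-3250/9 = -361.11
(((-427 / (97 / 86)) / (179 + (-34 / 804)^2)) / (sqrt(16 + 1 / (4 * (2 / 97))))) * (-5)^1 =3956281392 * sqrt(2) / 2805958285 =1.99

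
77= 77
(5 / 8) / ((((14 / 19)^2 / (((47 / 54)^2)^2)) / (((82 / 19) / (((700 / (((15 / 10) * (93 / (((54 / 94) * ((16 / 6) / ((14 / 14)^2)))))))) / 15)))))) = 5538452574043 / 995515121664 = 5.56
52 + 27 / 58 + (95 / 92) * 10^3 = 1447489 / 1334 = 1085.07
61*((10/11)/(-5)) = -122/11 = -11.09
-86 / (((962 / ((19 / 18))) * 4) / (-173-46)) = 59641 / 11544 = 5.17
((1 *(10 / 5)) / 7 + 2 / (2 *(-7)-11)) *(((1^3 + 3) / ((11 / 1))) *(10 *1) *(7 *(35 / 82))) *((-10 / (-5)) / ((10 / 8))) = 8064 / 2255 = 3.58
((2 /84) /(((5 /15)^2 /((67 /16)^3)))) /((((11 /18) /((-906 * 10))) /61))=-1121982837165 /78848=-14229693.04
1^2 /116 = 1 /116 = 0.01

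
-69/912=-23/304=-0.08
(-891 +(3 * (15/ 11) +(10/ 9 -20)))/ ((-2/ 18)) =89674/ 11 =8152.18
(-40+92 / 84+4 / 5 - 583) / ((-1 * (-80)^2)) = 1019 / 10500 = 0.10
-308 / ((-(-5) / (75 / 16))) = -1155 / 4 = -288.75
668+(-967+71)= -228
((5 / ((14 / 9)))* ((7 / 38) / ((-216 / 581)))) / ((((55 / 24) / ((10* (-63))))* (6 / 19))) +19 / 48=732269 / 528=1386.87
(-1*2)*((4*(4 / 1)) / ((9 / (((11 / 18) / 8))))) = -22 / 81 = -0.27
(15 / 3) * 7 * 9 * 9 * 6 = 17010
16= 16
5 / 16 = 0.31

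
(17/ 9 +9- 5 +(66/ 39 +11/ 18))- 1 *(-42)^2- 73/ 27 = -1234475/ 702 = -1758.51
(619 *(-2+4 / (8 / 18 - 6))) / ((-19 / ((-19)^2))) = 799748 / 25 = 31989.92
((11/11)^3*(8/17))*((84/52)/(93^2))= 56/637143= 0.00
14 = 14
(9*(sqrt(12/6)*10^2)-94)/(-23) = 94/23-900*sqrt(2)/23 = -51.25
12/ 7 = 1.71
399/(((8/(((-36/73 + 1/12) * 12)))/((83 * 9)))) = -107001027/584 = -183220.94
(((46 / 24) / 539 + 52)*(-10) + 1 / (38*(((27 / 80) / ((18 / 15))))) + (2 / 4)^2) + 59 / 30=-954364511 / 1843380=-517.73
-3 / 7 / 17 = -3 / 119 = -0.03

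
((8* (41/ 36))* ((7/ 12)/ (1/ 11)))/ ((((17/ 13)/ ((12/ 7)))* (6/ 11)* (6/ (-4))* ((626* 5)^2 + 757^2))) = -128986/ 14279419773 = -0.00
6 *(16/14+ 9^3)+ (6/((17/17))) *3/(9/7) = 4394.86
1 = 1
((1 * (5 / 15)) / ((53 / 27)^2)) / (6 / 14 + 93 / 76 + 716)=129276 / 1072450919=0.00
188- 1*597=-409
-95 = -95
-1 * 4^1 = -4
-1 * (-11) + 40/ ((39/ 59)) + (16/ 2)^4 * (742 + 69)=129555173/ 39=3321927.51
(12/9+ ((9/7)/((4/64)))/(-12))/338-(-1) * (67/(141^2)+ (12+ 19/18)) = 204739517/15679482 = 13.06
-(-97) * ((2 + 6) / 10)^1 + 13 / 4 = 1617 / 20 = 80.85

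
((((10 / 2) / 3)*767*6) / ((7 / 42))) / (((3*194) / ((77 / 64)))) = 295295 / 3104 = 95.13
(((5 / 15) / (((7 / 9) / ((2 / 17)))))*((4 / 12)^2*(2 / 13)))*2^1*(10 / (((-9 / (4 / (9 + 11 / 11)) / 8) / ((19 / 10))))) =-2432 / 208845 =-0.01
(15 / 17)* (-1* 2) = -30 / 17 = -1.76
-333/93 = -111/31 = -3.58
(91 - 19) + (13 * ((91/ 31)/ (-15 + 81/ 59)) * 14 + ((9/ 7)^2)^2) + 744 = 779.53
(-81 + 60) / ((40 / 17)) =-357 / 40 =-8.92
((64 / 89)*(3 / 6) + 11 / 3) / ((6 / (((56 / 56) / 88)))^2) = 1075 / 74435328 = 0.00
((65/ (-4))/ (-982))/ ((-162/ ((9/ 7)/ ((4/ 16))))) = -65/ 123732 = -0.00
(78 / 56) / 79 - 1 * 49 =-108349 / 2212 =-48.98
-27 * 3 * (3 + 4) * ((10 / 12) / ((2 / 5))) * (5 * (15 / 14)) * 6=-151875 / 4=-37968.75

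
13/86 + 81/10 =8.25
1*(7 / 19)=7 / 19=0.37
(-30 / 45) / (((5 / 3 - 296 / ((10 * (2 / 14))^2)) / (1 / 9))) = 50 / 96777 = 0.00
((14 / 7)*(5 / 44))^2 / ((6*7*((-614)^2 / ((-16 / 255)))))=-5 / 24427644318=-0.00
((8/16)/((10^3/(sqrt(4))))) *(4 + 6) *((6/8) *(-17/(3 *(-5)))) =17/2000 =0.01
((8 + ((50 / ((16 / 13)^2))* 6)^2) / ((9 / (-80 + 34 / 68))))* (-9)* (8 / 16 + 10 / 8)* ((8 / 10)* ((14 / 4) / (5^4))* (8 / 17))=1251923269863 / 108800000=11506.65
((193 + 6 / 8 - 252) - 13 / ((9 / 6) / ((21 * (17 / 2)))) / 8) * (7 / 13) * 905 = -12752355 / 104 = -122618.80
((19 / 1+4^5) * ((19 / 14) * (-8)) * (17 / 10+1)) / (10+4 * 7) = -4023 / 5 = -804.60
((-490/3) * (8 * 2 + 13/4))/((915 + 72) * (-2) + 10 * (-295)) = 18865/29544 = 0.64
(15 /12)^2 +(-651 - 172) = -13143 /16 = -821.44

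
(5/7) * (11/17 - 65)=-5470/119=-45.97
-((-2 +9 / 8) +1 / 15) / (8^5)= 97 / 3932160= 0.00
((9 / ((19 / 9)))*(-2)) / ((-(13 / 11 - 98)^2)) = 2178 / 2394475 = 0.00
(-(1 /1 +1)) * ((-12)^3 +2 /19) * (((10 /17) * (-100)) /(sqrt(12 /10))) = -32830000 * sqrt(30) /969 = -185569.99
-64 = -64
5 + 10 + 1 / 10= 151 / 10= 15.10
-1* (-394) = 394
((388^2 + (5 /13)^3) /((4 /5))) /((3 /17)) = 9371116635 /8788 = 1066353.74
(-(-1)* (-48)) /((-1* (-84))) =-4 /7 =-0.57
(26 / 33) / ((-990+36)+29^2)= -26 / 3729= -0.01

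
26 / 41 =0.63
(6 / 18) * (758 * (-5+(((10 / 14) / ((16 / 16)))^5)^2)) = -1063178849960 / 847425747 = -1254.60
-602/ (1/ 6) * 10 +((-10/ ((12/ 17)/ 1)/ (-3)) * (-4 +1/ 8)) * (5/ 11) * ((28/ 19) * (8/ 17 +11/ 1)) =-90941585/ 2508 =-36260.60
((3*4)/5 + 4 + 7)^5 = 1350125107/3125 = 432040.03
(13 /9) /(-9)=-13 /81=-0.16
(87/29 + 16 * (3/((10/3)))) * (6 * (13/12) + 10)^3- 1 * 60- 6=3123879/40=78096.98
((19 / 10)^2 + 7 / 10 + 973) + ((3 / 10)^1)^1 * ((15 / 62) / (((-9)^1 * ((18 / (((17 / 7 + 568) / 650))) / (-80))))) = 827124073 / 846300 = 977.34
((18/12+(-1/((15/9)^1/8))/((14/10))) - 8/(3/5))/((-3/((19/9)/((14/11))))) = 133969/15876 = 8.44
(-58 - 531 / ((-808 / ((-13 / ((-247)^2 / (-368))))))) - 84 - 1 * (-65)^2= -2069903005 / 473993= -4366.95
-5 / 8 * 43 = -215 / 8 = -26.88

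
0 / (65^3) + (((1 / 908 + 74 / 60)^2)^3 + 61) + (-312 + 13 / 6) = -1565853756864556130591238791 / 6383555601073925184000000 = -245.29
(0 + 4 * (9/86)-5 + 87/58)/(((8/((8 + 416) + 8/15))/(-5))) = 817.60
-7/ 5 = -1.40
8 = 8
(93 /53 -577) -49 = -33085 /53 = -624.25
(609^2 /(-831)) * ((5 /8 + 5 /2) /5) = -618135 /2216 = -278.94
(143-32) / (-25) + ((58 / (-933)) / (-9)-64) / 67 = -5.40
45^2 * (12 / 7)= 24300 / 7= 3471.43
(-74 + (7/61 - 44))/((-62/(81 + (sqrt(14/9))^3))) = 5593 * sqrt(14)/5673 + 582471/3782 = 157.70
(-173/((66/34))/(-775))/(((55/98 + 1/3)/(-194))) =-55914292/2242075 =-24.94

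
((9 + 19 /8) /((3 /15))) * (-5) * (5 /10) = -2275 /16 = -142.19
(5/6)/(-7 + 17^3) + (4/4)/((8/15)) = 110395/58872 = 1.88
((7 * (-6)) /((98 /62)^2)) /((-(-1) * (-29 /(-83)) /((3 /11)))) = -1435734 /109417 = -13.12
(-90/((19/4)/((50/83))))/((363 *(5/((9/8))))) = -1350/190817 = -0.01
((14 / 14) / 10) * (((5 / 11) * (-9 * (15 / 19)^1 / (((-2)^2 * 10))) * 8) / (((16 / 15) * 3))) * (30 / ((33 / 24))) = -2025 / 4598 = -0.44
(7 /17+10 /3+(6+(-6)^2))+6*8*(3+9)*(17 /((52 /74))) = 9269081 /663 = 13980.51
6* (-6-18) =-144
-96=-96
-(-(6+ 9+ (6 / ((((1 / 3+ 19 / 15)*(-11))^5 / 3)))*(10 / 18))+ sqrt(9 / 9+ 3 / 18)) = 39579878135 / 2638659584 - sqrt(42) / 6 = 13.92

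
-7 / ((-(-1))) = -7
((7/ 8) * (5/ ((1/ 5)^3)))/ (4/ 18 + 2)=7875/ 32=246.09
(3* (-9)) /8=-27 /8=-3.38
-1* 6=-6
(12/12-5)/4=-1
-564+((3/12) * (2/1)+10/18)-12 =-10349/18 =-574.94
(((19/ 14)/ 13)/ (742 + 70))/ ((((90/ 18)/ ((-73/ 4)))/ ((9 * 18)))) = -112347/ 1477840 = -0.08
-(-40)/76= 10/19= 0.53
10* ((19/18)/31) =95/279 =0.34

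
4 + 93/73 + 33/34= 15499/2482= 6.24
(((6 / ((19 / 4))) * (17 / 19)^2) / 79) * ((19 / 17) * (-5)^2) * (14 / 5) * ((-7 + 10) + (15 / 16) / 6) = 180285 / 57038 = 3.16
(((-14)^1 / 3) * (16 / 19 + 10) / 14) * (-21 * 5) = 7210 / 19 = 379.47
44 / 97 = 0.45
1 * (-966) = -966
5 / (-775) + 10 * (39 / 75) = 161 / 31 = 5.19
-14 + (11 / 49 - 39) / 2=-1636 / 49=-33.39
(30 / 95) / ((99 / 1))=2 / 627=0.00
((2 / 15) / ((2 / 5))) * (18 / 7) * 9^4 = 39366 / 7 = 5623.71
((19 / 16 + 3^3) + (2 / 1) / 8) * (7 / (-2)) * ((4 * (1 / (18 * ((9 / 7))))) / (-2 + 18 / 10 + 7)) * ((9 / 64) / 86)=-111475 / 26947584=-0.00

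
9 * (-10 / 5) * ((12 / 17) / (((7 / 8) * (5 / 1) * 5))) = -1728 / 2975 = -0.58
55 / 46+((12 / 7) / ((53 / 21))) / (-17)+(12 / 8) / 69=24400 / 20723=1.18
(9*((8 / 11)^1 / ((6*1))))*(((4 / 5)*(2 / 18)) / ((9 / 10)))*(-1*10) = -320 / 297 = -1.08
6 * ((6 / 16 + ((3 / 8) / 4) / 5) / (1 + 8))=0.26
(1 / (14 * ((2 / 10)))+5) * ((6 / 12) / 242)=75 / 6776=0.01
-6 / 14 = -3 / 7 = -0.43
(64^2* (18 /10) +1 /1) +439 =39064 /5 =7812.80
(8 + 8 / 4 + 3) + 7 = 20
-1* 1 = -1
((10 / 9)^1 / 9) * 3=10 / 27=0.37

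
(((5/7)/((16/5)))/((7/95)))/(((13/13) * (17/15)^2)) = 534375/226576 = 2.36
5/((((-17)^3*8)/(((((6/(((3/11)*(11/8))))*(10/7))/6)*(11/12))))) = -275/619038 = -0.00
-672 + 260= -412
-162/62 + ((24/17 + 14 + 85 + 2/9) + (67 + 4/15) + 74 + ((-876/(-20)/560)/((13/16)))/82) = 211724431507/884806650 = 239.29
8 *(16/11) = 128/11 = 11.64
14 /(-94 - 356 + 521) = 0.20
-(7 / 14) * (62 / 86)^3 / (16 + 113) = -29791 / 20512806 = -0.00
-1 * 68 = -68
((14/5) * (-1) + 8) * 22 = 572/5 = 114.40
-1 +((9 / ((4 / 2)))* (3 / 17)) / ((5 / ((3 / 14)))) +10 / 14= -599 / 2380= -0.25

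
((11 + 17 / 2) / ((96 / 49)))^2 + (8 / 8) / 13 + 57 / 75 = 132989037 / 1331200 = 99.90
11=11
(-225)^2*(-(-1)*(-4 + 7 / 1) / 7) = 151875 / 7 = 21696.43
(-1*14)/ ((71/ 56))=-784/ 71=-11.04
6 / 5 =1.20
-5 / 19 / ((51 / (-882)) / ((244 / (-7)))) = -51240 / 323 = -158.64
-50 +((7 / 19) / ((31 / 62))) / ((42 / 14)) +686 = 36266 / 57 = 636.25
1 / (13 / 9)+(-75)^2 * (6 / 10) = 43884 / 13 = 3375.69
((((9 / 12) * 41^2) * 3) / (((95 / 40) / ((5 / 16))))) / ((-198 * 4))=-8405 / 13376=-0.63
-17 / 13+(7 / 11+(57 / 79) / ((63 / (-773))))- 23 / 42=-1592947 / 158158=-10.07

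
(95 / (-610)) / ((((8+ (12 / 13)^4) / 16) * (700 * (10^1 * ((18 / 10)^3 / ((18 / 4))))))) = -542659 / 17239820976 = -0.00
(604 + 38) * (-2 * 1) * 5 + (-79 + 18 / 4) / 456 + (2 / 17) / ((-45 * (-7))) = -6420.16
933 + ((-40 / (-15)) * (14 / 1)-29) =2824 / 3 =941.33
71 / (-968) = -71 / 968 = -0.07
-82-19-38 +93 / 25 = -3382 / 25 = -135.28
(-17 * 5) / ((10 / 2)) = -17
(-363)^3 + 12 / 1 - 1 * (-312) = -47831823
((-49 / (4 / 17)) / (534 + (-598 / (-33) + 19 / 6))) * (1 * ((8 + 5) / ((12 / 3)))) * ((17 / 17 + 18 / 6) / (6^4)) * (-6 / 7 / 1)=17017 / 5277456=0.00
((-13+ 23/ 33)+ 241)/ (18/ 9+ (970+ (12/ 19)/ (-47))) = 6739471/ 28643472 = 0.24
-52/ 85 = -0.61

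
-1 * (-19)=19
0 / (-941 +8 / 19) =0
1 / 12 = 0.08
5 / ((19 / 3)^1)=15 / 19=0.79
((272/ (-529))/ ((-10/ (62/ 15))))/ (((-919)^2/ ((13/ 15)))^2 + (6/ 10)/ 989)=15318836/ 68449450072730332635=0.00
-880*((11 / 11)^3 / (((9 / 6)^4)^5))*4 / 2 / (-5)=369098752 / 3486784401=0.11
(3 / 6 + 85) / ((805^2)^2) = 171 / 839872801250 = 0.00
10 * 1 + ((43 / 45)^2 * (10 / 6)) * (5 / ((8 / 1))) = 21289 / 1944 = 10.95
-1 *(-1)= 1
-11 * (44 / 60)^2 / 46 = -1331 / 10350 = -0.13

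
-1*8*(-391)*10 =31280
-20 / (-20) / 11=0.09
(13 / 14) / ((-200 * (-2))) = 13 / 5600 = 0.00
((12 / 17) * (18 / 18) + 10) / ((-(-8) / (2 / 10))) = 91 / 340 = 0.27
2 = 2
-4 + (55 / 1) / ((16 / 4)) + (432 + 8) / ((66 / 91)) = 7397 / 12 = 616.42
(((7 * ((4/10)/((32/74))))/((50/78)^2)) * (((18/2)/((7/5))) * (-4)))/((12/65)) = -2194803/1000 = -2194.80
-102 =-102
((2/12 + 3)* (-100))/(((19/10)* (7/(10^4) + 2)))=-5000000/60021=-83.30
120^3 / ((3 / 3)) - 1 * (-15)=1728015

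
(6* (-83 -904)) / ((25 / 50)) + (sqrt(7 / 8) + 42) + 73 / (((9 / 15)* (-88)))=-3116093 / 264 + sqrt(14) / 4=-11802.45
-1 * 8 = -8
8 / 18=4 / 9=0.44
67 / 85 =0.79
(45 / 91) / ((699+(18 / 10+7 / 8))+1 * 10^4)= 200 / 4328233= 0.00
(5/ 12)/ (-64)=-5/ 768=-0.01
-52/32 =-13/8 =-1.62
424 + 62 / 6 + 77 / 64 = 83623 / 192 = 435.54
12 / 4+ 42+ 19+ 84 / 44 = 725 / 11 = 65.91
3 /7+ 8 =59 /7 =8.43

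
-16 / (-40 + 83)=-16 / 43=-0.37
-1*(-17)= 17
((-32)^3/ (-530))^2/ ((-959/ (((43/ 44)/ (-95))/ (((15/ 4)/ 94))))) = 1085016113152/ 1055645023125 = 1.03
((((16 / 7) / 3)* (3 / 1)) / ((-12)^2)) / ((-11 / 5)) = -5 / 693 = -0.01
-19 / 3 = -6.33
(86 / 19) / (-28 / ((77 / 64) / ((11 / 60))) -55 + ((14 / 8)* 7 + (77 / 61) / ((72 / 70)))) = -118035 / 1194074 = -0.10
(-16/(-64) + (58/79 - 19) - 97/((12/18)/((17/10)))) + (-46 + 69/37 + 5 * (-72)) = -19569513/29230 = -669.50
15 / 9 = 5 / 3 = 1.67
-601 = -601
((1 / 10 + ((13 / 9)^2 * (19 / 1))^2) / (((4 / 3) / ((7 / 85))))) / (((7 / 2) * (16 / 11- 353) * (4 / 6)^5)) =-1134229481 / 1893283200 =-0.60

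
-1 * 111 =-111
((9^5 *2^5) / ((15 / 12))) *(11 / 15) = 27713664 / 25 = 1108546.56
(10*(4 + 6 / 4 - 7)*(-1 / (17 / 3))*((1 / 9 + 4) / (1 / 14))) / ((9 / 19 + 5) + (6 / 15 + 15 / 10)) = 492100 / 23817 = 20.66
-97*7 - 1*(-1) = -678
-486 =-486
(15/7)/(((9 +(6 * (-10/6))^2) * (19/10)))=150/14497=0.01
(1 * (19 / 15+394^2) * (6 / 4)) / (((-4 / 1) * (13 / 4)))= -17911.99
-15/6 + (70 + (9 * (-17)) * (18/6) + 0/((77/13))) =-391.50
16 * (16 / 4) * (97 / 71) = 6208 / 71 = 87.44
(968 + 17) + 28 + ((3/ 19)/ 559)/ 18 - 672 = 21730567/ 63726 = 341.00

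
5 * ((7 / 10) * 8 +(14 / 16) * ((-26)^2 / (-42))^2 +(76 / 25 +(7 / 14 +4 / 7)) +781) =1602383 / 315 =5086.93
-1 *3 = -3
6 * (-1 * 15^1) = -90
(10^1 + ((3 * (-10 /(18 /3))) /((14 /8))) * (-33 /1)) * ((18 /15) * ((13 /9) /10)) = 18.08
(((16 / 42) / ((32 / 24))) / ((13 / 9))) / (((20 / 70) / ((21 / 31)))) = 189 / 403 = 0.47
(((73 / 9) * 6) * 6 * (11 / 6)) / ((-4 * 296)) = -803 / 1776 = -0.45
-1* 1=-1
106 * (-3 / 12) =-53 / 2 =-26.50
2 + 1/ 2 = 5/ 2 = 2.50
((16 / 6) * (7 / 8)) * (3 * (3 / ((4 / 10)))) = 105 / 2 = 52.50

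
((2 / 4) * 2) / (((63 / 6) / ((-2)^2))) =8 / 21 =0.38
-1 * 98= -98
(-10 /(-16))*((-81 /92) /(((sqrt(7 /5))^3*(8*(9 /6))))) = -675*sqrt(35) /144256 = -0.03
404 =404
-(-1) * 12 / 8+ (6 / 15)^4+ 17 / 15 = 9971 / 3750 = 2.66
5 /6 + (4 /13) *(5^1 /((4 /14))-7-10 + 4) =173 /78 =2.22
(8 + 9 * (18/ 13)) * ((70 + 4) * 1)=19684/ 13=1514.15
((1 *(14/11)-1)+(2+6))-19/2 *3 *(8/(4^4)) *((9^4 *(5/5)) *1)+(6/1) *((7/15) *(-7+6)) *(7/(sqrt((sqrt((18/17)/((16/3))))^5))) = -4107923/704-13328 *2^(3/4) *51^(1/4)/405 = -5983.02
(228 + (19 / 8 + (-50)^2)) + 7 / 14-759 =1971.88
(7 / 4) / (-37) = -7 / 148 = -0.05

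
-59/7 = -8.43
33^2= 1089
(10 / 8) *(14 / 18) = 35 / 36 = 0.97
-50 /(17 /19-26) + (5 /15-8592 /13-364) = -6341131 /6201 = -1022.60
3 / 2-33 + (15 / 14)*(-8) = -561 / 14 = -40.07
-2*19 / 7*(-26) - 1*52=624 / 7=89.14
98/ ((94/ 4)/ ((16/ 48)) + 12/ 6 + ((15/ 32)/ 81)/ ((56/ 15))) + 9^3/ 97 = 1005736113/ 113422585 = 8.87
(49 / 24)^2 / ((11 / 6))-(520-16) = -529823 / 1056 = -501.73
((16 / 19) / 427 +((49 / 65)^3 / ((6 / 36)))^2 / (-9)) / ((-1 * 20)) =111992687499213 / 3059367298203125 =0.04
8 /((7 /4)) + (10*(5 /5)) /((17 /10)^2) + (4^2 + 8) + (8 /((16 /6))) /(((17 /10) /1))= 68370 /2023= 33.80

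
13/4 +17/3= 107/12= 8.92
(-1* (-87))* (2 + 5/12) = 841/4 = 210.25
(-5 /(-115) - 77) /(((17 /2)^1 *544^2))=-885 /28927744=-0.00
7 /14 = 1 /2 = 0.50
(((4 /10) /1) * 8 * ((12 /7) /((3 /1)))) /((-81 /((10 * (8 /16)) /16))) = -4 /567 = -0.01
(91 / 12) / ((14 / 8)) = 13 / 3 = 4.33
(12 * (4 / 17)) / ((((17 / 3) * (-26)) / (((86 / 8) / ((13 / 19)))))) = -14706 / 48841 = -0.30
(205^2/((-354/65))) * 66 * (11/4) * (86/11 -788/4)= 264956050.32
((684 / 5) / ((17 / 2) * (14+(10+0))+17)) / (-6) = -114 / 1105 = -0.10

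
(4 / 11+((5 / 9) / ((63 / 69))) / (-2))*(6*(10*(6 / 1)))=4940 / 231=21.39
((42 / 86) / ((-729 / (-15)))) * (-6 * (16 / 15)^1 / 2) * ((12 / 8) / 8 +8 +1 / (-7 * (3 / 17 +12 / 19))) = -234169 / 909063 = -0.26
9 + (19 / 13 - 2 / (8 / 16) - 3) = 45 / 13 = 3.46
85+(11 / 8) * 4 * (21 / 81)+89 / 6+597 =18853 / 27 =698.26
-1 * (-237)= 237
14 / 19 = 0.74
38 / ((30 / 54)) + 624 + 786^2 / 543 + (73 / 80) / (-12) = 317992931 / 173760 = 1830.07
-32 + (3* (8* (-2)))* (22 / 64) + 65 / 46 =-1083 / 23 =-47.09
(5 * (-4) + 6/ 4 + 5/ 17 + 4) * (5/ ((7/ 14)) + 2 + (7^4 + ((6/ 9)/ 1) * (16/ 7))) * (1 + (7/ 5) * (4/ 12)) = -2565673/ 51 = -50307.31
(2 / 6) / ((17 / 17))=1 / 3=0.33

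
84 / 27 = 28 / 9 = 3.11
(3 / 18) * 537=179 / 2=89.50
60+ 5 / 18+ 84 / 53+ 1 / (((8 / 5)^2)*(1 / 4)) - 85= -164659 / 7632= -21.57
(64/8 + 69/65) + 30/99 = 20087/2145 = 9.36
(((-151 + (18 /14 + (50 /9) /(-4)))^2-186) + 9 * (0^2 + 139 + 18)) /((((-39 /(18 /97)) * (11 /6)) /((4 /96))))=-34723943 /13346424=-2.60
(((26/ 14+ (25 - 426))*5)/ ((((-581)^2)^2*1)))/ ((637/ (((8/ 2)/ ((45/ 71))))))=-793496/ 4572824262002451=-0.00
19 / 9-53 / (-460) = 9217 / 4140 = 2.23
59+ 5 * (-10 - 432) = -2151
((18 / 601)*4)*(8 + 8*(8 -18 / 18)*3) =12672 / 601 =21.08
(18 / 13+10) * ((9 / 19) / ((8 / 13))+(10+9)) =225.07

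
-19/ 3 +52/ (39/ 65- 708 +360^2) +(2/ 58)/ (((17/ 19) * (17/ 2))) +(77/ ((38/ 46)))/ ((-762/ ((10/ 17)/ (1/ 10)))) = -91857308897495/ 13033202744439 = -7.05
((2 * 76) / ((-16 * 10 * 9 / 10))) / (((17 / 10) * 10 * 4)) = -19 / 1224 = -0.02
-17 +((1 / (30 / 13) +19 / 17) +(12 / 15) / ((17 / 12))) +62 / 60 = -3532 / 255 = -13.85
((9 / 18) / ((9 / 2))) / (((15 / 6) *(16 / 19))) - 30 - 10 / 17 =-186877 / 6120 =-30.54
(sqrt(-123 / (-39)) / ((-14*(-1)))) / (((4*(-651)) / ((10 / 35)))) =-sqrt(533) / 1658748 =-0.00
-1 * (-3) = 3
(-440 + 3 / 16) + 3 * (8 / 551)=-3877003 / 8816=-439.77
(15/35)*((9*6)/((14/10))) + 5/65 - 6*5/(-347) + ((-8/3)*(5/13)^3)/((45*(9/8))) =151510969741/9077408613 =16.69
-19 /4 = -4.75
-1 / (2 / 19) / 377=-19 / 754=-0.03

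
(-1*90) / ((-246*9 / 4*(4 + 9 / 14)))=56 / 1599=0.04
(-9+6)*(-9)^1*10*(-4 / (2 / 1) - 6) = -2160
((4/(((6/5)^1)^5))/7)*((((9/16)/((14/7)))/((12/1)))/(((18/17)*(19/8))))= 53125/24820992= 0.00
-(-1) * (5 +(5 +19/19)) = 11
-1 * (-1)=1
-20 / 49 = -0.41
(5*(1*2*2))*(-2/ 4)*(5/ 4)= -25/ 2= -12.50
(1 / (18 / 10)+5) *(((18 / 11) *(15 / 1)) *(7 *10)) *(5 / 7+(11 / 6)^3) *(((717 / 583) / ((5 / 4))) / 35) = 248488300 / 134673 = 1845.12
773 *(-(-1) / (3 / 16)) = 12368 / 3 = 4122.67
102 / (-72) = -17 / 12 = -1.42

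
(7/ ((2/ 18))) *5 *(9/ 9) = 315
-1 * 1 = -1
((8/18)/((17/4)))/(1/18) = 32/17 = 1.88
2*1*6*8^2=768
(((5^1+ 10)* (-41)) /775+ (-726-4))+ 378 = -54683 /155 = -352.79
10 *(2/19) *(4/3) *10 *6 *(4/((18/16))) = 51200/171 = 299.42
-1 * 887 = -887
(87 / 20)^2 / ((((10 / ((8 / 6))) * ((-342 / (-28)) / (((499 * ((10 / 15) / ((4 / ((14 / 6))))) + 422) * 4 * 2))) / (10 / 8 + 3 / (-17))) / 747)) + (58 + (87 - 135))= 395542078637 / 484500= 816392.32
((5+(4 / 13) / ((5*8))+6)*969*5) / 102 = 522.87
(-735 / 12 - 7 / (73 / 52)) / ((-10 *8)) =19341 / 23360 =0.83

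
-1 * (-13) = 13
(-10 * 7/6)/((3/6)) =-70/3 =-23.33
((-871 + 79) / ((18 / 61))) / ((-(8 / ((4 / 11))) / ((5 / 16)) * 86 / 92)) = 7015 / 172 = 40.78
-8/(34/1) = -4/17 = -0.24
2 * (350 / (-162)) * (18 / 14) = -50 / 9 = -5.56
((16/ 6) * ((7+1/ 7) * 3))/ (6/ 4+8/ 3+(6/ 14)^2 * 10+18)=16800/ 7057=2.38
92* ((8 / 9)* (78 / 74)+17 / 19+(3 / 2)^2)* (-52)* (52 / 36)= -535364284 / 18981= -28205.27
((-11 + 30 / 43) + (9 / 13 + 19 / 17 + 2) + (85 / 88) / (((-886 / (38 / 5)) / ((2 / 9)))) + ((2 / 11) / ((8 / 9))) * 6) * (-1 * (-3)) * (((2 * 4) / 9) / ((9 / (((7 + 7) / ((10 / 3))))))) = -122926634474 / 18754788195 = -6.55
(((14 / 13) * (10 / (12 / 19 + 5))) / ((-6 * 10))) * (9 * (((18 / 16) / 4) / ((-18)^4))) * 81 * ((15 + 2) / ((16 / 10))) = -11305 / 17092608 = -0.00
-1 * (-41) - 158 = -117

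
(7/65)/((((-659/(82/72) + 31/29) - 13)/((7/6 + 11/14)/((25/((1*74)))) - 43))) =23234249/3423137250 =0.01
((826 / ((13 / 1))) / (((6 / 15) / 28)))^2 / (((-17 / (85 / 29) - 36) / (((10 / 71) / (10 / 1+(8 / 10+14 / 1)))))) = -208947025000 / 77741521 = -2687.71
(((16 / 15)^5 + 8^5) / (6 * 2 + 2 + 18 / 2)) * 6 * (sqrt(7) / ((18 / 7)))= 174189740032 * sqrt(7) / 52396875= 8795.61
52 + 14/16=423/8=52.88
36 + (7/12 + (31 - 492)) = -5093/12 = -424.42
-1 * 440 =-440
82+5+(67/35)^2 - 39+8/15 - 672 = -2277773/3675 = -619.80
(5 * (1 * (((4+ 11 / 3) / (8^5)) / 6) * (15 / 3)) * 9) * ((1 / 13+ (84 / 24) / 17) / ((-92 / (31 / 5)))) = -19375 / 115867648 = -0.00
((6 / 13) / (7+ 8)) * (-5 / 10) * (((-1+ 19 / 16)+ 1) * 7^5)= -319333 / 1040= -307.05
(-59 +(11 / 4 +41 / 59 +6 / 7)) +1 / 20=-112848 / 2065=-54.65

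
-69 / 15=-23 / 5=-4.60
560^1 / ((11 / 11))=560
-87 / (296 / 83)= -7221 / 296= -24.40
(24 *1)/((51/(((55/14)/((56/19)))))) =0.63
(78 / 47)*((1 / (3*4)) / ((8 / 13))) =169 / 752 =0.22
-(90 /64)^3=-91125 /32768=-2.78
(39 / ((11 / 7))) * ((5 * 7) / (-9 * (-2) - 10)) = 9555 / 88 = 108.58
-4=-4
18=18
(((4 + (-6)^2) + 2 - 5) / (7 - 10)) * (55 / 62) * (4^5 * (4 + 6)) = -10419200 / 93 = -112034.41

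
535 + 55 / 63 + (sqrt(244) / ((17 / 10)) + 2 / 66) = 20 *sqrt(61) / 17 + 371381 / 693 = 545.09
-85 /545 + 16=1727 /109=15.84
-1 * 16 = -16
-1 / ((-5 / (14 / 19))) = 14 / 95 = 0.15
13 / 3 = 4.33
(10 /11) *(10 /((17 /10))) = 5.35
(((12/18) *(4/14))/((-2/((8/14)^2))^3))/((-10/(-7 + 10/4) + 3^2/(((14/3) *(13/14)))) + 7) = -39936/544361923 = -0.00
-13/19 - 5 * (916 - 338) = -54923/19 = -2890.68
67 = 67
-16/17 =-0.94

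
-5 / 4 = -1.25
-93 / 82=-1.13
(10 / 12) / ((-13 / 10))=-25 / 39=-0.64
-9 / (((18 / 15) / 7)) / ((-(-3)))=-35 / 2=-17.50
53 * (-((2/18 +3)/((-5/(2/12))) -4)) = 29362/135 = 217.50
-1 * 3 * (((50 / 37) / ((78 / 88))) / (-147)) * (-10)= -22000 / 70707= -0.31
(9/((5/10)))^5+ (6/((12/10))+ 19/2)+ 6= 3779177/2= 1889588.50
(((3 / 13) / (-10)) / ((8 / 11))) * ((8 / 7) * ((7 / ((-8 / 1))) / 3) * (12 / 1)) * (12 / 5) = 99 / 325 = 0.30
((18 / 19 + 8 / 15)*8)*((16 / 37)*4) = 216064 / 10545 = 20.49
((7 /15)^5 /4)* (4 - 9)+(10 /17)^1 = 5789281 /10327500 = 0.56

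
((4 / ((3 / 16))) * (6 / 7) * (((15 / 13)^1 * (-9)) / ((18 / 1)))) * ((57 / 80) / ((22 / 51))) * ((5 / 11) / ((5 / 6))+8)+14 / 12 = -9760211 / 66066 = -147.73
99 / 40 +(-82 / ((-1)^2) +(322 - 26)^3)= 1037370259 / 40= 25934256.48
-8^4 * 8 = -32768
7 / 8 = 0.88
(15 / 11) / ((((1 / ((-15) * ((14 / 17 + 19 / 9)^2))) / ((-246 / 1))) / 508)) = 209947281400 / 9537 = 22013975.19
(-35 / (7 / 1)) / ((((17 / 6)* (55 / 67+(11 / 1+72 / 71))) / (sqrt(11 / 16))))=-23785* sqrt(11) / 691968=-0.11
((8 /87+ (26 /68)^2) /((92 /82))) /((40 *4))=981991 /740209920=0.00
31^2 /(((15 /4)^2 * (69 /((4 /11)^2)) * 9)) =246016 /16906725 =0.01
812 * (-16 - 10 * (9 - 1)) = -77952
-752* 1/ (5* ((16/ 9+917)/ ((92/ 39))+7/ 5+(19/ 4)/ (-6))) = -138368/ 358883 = -0.39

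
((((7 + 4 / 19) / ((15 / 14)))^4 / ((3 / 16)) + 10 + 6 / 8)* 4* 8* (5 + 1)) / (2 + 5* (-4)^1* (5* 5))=-6935709877951112 / 1642777655625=-4221.94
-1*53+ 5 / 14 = -737 / 14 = -52.64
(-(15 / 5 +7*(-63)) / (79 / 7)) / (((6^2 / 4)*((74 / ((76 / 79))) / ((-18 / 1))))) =-1.01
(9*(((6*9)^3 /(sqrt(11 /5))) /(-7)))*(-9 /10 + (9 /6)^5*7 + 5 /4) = -216650781*sqrt(55) /220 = -7303296.34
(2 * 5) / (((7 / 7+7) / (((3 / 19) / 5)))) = 3 / 76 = 0.04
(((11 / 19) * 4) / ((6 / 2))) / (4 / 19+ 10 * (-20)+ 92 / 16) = -176 / 44241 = -0.00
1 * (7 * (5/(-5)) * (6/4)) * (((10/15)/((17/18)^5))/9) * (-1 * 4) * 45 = 264539520/1419857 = 186.31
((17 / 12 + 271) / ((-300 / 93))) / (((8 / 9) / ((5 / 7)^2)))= -48.47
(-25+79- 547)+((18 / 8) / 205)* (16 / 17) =-1718069 / 3485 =-492.99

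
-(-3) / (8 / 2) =3 / 4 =0.75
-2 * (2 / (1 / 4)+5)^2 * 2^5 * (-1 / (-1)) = -10816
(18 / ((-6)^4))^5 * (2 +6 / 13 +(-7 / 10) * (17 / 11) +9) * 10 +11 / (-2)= -1521812702725 / 276693221376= -5.50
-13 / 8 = -1.62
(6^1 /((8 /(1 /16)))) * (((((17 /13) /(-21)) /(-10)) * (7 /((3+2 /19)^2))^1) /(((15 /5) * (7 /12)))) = 6137 /50683360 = 0.00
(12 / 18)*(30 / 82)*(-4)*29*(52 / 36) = -15080 / 369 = -40.87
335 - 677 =-342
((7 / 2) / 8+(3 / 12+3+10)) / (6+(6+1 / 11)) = 2409 / 2128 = 1.13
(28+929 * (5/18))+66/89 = 459449/1602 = 286.80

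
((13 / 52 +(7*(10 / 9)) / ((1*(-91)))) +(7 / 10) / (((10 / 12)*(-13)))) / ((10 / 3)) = 1169 / 39000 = 0.03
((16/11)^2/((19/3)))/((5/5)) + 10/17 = 36046/39083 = 0.92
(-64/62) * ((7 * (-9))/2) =1008/31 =32.52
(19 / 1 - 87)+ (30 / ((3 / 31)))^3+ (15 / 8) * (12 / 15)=59581867 / 2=29790933.50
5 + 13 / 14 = 83 / 14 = 5.93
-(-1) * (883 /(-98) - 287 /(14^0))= -29009 /98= -296.01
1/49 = 0.02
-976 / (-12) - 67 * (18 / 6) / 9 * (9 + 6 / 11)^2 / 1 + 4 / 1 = -707699 / 363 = -1949.58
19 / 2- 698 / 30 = -413 / 30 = -13.77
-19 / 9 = -2.11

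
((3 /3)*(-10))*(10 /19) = -100 /19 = -5.26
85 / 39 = 2.18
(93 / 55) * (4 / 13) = 372 / 715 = 0.52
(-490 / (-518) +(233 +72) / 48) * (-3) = -12965 / 592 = -21.90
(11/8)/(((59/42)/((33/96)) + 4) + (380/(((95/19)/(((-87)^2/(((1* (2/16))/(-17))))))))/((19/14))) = -2541/106528876448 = -0.00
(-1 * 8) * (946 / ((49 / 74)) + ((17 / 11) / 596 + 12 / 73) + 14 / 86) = -2881929459022 / 252096229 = -11431.86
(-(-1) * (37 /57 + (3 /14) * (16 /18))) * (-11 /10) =-737 /798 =-0.92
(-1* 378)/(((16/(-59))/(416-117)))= 3334149/8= 416768.62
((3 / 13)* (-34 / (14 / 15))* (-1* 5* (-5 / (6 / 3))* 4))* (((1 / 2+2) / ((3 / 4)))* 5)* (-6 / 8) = 478125 / 91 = 5254.12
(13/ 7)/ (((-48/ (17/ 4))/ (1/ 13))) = -17/ 1344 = -0.01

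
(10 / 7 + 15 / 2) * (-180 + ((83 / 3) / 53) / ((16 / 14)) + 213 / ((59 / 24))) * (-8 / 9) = 871487125 / 1182006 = 737.30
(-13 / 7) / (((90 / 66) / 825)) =-7865 / 7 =-1123.57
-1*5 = -5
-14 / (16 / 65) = -455 / 8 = -56.88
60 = 60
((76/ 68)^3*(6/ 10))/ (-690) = -6859/ 5649950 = -0.00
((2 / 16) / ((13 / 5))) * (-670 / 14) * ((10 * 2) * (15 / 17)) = -125625 / 3094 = -40.60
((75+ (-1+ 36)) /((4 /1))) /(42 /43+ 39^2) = 473 /26178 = 0.02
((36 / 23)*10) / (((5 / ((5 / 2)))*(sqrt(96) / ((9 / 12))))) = 45*sqrt(6) / 184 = 0.60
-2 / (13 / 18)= -36 / 13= -2.77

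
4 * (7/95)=28/95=0.29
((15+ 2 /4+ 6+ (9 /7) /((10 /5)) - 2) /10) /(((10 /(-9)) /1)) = -1269 /700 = -1.81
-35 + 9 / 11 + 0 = -376 / 11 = -34.18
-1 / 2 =-0.50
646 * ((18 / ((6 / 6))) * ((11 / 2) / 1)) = 63954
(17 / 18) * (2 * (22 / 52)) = 187 / 234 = 0.80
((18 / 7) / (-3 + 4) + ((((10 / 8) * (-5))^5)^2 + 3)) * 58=19359589808986331 / 3670016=5275069593.43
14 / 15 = 0.93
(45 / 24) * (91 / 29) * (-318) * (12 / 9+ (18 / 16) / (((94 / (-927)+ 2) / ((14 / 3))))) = -1252451109 / 163328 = -7668.32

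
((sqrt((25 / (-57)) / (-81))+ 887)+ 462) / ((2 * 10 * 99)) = sqrt(57) / 203148+ 1349 / 1980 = 0.68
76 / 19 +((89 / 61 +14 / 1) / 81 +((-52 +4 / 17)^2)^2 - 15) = 2963090313070432 / 412677261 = 7180163.76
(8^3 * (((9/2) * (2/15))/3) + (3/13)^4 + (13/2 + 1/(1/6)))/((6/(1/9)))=10939133/5140980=2.13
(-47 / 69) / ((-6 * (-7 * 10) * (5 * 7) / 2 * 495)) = -0.00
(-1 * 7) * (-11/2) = 77/2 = 38.50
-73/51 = -1.43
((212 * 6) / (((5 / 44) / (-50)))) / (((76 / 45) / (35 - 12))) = -144817200 / 19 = -7621957.89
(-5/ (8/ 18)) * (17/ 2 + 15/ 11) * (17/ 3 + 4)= -94395/ 88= -1072.67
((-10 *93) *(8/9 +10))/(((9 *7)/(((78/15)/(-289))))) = 22568/7803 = 2.89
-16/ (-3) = 16/ 3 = 5.33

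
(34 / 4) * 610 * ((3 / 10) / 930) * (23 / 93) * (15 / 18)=23851 / 69192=0.34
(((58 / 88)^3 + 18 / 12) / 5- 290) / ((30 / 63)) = -518131467 / 851840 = -608.25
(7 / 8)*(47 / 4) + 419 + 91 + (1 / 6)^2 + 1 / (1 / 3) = 523.31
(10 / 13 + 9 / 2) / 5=137 / 130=1.05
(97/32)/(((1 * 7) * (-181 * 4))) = -97/162176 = -0.00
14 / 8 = 7 / 4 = 1.75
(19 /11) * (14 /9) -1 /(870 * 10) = 771367 /287100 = 2.69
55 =55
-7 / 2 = -3.50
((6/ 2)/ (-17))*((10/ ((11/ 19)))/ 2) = -285/ 187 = -1.52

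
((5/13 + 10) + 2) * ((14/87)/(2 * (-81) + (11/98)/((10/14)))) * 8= -1262240/12813099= -0.10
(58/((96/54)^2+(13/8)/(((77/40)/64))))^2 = 32715042129/31803728896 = 1.03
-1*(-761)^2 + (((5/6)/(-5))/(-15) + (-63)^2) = -51763679/90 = -575151.99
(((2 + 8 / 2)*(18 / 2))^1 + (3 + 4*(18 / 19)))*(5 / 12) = 1925 / 76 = 25.33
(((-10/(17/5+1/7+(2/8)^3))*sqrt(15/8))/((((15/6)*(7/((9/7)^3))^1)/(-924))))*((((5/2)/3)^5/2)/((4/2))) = 43.38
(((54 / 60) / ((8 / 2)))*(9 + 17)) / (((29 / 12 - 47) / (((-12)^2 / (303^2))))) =-5616 / 27287675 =-0.00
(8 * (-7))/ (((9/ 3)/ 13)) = -728/ 3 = -242.67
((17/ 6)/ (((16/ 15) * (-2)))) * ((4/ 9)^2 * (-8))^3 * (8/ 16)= 1392640/ 531441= 2.62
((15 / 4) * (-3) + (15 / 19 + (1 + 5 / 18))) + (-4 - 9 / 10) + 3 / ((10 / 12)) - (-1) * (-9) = -66631 / 3420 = -19.48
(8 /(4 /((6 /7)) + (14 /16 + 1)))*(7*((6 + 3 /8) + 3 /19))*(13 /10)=1084356 /14915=72.70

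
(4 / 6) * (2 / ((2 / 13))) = 26 / 3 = 8.67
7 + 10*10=107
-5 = -5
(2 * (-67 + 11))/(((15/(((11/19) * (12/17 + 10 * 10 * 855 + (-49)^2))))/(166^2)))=-50730963266368/4845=-10470787051.88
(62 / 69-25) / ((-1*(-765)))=-1663 / 52785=-0.03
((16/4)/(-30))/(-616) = 1/4620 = 0.00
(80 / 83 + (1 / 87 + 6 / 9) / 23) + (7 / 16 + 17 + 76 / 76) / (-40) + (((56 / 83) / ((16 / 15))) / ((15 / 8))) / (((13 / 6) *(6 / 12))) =233195075 / 276362112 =0.84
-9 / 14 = -0.64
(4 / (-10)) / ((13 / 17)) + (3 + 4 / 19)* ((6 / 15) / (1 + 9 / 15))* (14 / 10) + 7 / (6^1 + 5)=67217 / 54340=1.24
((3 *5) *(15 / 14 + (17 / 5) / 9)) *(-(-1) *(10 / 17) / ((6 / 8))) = 18260 / 1071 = 17.05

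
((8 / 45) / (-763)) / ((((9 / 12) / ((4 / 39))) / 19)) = -2432 / 4017195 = -0.00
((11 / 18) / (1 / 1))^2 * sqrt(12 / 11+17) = 1.59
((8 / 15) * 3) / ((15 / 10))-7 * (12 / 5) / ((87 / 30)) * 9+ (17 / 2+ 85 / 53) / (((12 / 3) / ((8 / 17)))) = -1150043 / 23055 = -49.88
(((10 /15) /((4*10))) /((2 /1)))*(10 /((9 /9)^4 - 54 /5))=-5 /588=-0.01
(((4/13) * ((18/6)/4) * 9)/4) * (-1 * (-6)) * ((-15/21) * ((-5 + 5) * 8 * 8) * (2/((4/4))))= 0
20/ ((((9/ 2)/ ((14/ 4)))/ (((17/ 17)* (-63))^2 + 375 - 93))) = 198380/ 3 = 66126.67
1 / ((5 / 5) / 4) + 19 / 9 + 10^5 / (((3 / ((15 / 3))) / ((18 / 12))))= 2250055 / 9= 250006.11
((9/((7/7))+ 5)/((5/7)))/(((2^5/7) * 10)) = 343/800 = 0.43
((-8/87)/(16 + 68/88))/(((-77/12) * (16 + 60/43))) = 688/14007609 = 0.00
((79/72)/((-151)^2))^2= 6241/2695086955584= 0.00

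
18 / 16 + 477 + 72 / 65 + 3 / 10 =249357 / 520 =479.53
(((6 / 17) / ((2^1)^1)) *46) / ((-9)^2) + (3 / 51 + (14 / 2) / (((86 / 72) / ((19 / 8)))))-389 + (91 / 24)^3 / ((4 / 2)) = -347.67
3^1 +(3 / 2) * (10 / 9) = 14 / 3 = 4.67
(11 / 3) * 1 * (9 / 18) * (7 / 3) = 77 / 18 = 4.28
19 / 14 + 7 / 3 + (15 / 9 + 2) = 103 / 14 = 7.36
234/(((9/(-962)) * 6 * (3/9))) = -12506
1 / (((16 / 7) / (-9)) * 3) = -21 / 16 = -1.31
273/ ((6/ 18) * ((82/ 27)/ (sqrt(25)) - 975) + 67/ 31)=-3427515/ 4050698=-0.85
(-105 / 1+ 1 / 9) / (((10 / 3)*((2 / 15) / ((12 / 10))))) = -1416 / 5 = -283.20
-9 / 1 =-9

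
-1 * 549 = -549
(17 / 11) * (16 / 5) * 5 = 272 / 11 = 24.73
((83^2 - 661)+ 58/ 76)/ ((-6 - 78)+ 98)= 236693/ 532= 444.91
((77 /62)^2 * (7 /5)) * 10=41503 /1922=21.59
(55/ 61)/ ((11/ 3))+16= 991/ 61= 16.25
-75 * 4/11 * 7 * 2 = -4200/11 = -381.82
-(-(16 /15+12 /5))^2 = -2704 /225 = -12.02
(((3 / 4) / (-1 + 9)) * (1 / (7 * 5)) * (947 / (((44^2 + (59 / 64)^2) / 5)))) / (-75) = -121216 / 1388333975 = -0.00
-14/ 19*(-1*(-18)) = -252/ 19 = -13.26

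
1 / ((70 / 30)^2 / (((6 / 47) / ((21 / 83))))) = 1494 / 16121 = 0.09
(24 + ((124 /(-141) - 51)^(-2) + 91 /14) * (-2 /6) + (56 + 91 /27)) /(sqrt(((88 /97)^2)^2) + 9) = 8.27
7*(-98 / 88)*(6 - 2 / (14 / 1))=-2009 / 44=-45.66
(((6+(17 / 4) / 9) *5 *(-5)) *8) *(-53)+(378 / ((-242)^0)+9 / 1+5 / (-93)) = 19248908 / 279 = 68992.50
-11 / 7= -1.57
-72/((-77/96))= 6912/77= 89.77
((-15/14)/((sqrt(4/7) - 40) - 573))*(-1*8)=-12260/876793 - 40*sqrt(7)/6137551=-0.01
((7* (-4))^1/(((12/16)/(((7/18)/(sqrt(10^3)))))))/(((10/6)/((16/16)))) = -0.28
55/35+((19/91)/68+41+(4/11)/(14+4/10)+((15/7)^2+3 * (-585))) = -1707.81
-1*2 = -2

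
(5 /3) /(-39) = -0.04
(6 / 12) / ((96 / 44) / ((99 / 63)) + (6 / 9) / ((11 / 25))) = 363 / 2108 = 0.17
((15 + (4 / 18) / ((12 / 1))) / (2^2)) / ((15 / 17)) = 13787 / 3240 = 4.26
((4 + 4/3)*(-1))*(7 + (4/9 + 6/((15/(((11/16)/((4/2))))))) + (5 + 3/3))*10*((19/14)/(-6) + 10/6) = -169037/162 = -1043.44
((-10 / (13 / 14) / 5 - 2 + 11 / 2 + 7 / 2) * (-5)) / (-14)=45 / 26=1.73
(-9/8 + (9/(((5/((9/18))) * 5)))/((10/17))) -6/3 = -2.82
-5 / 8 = -0.62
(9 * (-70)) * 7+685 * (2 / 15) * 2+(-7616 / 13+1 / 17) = -3191099 / 663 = -4813.12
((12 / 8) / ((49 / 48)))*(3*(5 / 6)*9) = 1620 / 49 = 33.06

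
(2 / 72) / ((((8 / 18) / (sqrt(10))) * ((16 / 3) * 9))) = sqrt(10) / 768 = 0.00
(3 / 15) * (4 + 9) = 13 / 5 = 2.60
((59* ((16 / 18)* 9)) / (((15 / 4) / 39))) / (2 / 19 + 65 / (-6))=-2798016 / 6115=-457.57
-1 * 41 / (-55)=41 / 55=0.75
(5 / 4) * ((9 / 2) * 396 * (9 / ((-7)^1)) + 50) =-19610 / 7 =-2801.43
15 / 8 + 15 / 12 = 25 / 8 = 3.12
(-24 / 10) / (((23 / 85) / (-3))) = 612 / 23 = 26.61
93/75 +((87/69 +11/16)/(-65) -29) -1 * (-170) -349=-24732081/119600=-206.79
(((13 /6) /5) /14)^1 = 13 /420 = 0.03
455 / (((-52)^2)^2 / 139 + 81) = 1807 / 209225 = 0.01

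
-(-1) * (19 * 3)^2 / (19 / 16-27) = -51984 / 413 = -125.87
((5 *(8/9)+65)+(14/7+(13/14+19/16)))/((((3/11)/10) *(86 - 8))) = 34.58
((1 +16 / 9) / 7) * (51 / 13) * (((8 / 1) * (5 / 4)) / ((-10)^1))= -425 / 273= -1.56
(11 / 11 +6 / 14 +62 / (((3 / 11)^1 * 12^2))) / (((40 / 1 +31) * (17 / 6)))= 0.01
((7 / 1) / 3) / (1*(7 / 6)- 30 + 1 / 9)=-42 / 517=-0.08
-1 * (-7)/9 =7/9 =0.78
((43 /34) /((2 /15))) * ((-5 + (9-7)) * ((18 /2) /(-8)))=17415 /544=32.01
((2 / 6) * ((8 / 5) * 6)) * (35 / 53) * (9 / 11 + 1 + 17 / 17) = 3472 / 583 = 5.96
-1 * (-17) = 17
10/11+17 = 197/11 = 17.91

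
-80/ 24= -10/ 3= -3.33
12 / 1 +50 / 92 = 12.54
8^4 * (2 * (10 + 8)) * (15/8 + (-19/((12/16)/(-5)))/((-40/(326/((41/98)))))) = -14906591232/41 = -363575395.90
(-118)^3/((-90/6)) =109535.47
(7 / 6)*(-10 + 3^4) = 497 / 6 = 82.83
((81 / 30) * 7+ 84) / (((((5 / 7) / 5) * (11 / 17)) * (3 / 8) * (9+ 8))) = 9604 / 55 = 174.62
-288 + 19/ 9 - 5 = -2618/ 9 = -290.89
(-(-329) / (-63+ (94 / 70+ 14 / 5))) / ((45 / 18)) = -2303 / 1030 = -2.24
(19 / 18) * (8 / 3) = 76 / 27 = 2.81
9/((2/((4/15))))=6/5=1.20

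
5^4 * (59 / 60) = 614.58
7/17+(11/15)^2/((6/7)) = 23849/22950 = 1.04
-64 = -64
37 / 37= 1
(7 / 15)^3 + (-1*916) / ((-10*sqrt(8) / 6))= 343 / 3375 + 687*sqrt(2) / 5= 194.41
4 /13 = 0.31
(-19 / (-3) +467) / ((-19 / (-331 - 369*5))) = 3089920 / 57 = 54209.12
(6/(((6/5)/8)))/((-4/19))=-190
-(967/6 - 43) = -709/6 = -118.17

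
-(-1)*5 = 5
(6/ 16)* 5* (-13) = -195/ 8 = -24.38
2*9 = 18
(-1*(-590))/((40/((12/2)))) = 177/2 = 88.50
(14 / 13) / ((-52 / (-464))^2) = 188384 / 2197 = 85.75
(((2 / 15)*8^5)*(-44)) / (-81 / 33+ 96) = -31719424 / 15435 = -2055.03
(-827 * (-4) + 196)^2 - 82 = 12277934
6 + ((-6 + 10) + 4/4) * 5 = 31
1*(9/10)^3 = 729/1000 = 0.73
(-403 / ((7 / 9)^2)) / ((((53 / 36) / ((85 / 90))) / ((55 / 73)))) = -61042410 / 189581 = -321.99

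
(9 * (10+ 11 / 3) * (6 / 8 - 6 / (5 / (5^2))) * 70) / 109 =-2310.48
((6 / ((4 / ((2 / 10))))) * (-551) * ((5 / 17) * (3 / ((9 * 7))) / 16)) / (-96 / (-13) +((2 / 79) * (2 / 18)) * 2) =-5092893 / 260116864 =-0.02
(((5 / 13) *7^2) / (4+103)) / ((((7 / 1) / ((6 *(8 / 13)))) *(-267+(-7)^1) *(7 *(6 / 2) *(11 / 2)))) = -80 / 27251081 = -0.00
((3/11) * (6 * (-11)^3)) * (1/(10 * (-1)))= 217.80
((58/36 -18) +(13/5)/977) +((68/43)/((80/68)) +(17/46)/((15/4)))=-1299527363/86962770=-14.94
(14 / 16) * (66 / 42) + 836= 6699 / 8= 837.38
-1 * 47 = -47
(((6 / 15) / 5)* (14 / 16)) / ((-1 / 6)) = -21 / 50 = -0.42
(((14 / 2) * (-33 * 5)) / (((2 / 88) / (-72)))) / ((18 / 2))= 406560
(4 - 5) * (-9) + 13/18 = 175/18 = 9.72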